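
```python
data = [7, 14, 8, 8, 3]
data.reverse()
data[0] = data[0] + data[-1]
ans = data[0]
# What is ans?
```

Trace:
`data = [7, 14, 8, 8, 3]` → data = [7, 14, 8, 8, 3]
`data.reverse()` → data = [3, 8, 8, 14, 7]
`data[0] = data[0] + data[-1]` → data = [10, 8, 8, 14, 7]
`ans = data[0]` → ans = 10
So ans = 10

Answer: 10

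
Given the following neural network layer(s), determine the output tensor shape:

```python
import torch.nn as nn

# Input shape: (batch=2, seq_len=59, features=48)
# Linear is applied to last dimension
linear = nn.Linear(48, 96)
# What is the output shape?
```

Input: (2, 59, 48) -> Output: (2, 59, 96)

Answer: (2, 59, 96)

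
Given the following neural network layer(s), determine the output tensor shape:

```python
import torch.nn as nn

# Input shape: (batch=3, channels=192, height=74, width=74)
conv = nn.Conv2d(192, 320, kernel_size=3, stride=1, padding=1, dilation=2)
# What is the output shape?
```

Input: (3, 192, 74, 74) -> Output: (3, 320, 72, 72)

Answer: (3, 320, 72, 72)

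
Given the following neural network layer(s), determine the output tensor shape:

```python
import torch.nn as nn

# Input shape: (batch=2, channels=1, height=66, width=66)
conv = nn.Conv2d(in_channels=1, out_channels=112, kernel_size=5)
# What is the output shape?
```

Input: (2, 1, 66, 66) -> Output: (2, 112, 62, 62)

Answer: (2, 112, 62, 62)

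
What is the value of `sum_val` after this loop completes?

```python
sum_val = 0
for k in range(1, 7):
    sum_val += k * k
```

Sum of squares 1² to 6² = 91
`sum_val` takes the values: 0 → 1 → 5 → 14 → 30 → 55 → 91

Answer: 91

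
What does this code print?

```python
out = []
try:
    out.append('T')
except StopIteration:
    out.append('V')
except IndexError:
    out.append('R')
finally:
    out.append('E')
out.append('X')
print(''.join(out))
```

Execution trace: 'T' (try body, no exception) → 'E' (finally) → 'X' (after the try/except). Output: TEX

Answer: TEX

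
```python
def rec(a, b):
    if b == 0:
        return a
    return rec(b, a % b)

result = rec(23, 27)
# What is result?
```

rec(23, 27) -> rec(27, 23) -> rec(23, 4) -> rec(4, 3) -> rec(3, 1) -> rec(1, 0) -> 1

Answer: 1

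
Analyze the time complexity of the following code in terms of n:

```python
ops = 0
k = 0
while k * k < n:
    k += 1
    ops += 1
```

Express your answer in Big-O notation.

Each loop level contributes: √n. Multiplying the contributions gives O(√n).

Answer: O(√n)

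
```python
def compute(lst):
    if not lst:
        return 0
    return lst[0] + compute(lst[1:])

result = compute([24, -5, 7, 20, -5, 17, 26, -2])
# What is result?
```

24 + (-5) + 7 + 20 + (-5) + 17 + 26 + (-2) + 0 = 82

Answer: 82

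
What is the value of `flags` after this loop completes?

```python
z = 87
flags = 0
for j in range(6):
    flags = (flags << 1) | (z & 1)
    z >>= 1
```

Reverse lowest 6 bits of 87
`flags` takes the values: 0 → 1 → 3 → 7 → 14 → 29 → 58

Answer: 58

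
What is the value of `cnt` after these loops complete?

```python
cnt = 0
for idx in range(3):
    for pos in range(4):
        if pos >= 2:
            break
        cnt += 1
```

Inner breaks at 2, outer runs 3 times
`cnt` takes the values: 0 → 1 → 2 → 3 → 4 → 5 → 6

Answer: 6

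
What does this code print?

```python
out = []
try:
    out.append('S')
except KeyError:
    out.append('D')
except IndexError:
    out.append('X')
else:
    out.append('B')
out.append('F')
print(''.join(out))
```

Execution trace: 'S' (try body, no exception) → 'B' (else) → 'F' (after the try/except). Output: SBF

Answer: SBF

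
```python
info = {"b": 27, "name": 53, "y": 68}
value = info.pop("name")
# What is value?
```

Trace:
`info = {"b": 27, "name": 53, "y": 68}` → info = {'b': 27, 'name': 53, 'y': 68}
`value = info.pop("name")` → info = {'b': 27, 'y': 68}; value = 53
So value = 53

Answer: 53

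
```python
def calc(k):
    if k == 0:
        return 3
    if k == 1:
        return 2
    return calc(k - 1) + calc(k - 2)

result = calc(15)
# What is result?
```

Build up from base cases: calc(0)=3, calc(1)=2, calc(2)=5, calc(3)=7, calc(4)=12, calc(5)=19, calc(6)=31, ..., calc(15)=2351

Answer: 2351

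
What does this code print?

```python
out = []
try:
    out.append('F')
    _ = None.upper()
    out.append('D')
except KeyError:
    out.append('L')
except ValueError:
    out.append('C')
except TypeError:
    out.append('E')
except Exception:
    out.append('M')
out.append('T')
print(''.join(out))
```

Execution trace: 'F' (try body) → 'M' (except Exception) → 'T' (after the try/except). Output: FMT

Answer: FMT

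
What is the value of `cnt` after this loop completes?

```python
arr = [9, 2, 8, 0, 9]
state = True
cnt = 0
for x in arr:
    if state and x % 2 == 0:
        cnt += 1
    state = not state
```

Count even values at even positions
`cnt` takes the values: 0 → 1

Answer: 1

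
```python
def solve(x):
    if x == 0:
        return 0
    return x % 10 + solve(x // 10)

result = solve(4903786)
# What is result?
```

Sum of digits of 4903786: 6 + 8 + 7 + 3 + 0 + 9 + 4 = 37

Answer: 37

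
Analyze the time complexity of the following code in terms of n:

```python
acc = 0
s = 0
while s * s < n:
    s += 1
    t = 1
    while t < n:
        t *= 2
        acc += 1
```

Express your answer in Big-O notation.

Each loop level contributes: √n × log n. Multiplying the contributions gives O(√n log n).

Answer: O(√n log n)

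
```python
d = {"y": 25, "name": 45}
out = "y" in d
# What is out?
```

Trace:
`d = {"y": 25, "name": 45}` → d = {'y': 25, 'name': 45}
`out = "y" in d` → out = True
So out = True

Answer: True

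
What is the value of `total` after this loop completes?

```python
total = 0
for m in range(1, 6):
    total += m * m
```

Sum of squares 1² to 5² = 55
`total` takes the values: 0 → 1 → 5 → 14 → 30 → 55

Answer: 55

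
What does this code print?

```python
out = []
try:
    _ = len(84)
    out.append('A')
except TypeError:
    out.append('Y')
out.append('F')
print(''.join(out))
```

Execution trace: 'Y' (except TypeError) → 'F' (after the try/except). Output: YF

Answer: YF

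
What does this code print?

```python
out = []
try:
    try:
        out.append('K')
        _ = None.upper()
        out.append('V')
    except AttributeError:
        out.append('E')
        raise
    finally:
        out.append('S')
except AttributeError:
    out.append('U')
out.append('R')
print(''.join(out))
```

Execution trace: 'K' (try body) → 'E' (except AttributeError) → 'S' (finally) → 'U' (outer except AttributeError) → 'R' (after the try/except). Output: KESUR

Answer: KESUR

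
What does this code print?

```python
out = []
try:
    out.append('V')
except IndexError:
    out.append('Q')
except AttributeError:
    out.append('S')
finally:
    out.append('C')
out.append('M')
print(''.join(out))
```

Execution trace: 'V' (try body, no exception) → 'C' (finally) → 'M' (after the try/except). Output: VCM

Answer: VCM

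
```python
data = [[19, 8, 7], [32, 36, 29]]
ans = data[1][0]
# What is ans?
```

Trace:
`data = [[19, 8, 7], [32, 36, 29]]` → data = [[19, 8, 7], [32, 36, 29]]
`ans = data[1][0]` → ans = 32
So ans = 32

Answer: 32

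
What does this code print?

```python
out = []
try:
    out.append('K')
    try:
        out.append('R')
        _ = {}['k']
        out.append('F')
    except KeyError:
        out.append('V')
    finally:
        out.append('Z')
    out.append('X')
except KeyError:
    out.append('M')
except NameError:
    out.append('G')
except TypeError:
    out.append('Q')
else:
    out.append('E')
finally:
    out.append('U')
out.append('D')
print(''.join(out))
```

Execution trace: 'K' (try body) → 'R' (inner try body) → 'V' (inner except KeyError) → 'Z' (inner finally) → 'X' (try body, no exception) → 'E' (else) → 'U' (finally) → 'D' (after the try/except). Output: KRVZXEUD

Answer: KRVZXEUD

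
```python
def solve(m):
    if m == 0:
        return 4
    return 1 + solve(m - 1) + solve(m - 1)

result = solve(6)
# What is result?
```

solve(m) = 1 + 2·solve(m-1), solve(0)=4. Closed form: (4+1)·2^6 - 1 = 319.

Answer: 319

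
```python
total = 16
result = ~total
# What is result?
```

Trace:
`total = 16` → total = 16
`result = ~total` → result = -17
So result = -17

Answer: -17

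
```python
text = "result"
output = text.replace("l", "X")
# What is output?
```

Trace:
`text = "result"` → text = 'result'
`output = text.replace("l", "X")` → output = 'resuXt'
So output = 'resuXt'

Answer: 'resuXt'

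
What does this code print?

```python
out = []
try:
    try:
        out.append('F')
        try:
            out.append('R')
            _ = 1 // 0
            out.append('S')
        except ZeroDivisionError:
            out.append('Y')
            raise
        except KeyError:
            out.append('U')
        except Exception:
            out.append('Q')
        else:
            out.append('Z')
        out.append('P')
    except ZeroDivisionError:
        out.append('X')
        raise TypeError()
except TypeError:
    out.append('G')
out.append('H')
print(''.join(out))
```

Execution trace: 'F' (try body) → 'R' (inner try body) → 'Y' (inner except ZeroDivisionError) → 'X' (except ZeroDivisionError) → 'G' (outer except TypeError) → 'H' (after the try/except). Output: FRYXGH

Answer: FRYXGH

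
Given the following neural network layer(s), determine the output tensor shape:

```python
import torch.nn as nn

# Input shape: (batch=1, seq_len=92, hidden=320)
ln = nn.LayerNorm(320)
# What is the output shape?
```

Input: (1, 92, 320) -> Output: (1, 92, 320)

Answer: (1, 92, 320)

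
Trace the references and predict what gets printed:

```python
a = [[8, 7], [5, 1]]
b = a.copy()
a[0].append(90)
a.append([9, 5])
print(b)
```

Key concept: shallow copy with nested lists.
Step by step:
`a = [[8, 7], [5, 1]]` → a = [[8, 7], [5, 1]]
`b = a.copy()` → b = [[8, 7], [5, 1]]
`a[0].append(90)` → a = [[8, 7, 90], [5, 1]]; b = [[8, 7, 90], [5, 1]]
`a.append([9, 5])` → a = [[8, 7, 90], [5, 1], [9, 5]]
`print(b)` → prints [[8, 7, 90], [5, 1]]

Answer: [[8, 7, 90], [5, 1]]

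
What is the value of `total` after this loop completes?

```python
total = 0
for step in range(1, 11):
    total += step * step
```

Sum of squares 1² to 10² = 385
`total` takes the values: 0 → 1 → 5 → 14 → 30 → 55 → 91 → 140 → 204 → 285 → 385

Answer: 385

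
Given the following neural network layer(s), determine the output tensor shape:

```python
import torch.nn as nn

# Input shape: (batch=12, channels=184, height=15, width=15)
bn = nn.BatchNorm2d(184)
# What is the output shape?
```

Input: (12, 184, 15, 15) -> Output: (12, 184, 15, 15)

Answer: (12, 184, 15, 15)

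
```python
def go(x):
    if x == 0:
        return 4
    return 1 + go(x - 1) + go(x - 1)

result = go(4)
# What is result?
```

go(x) = 1 + 2·go(x-1), go(0)=4. Closed form: (4+1)·2^4 - 1 = 79.

Answer: 79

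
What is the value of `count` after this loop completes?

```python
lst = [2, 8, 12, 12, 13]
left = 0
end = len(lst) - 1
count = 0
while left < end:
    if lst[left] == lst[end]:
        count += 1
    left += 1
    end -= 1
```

Count matching pairs from ends
`count` takes the values: 0

Answer: 0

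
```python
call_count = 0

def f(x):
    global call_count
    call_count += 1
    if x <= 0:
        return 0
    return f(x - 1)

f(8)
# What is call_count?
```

Linear recursion stepping by 1: 9 calls from x=8 down to ≤0.

Answer: 9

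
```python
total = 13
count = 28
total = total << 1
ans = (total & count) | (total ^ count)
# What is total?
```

Trace:
`total = 13` → total = 13
`count = 28` → count = 28
`total = total << 1` → total = 26
`ans = (total & count) | (total ^ count)` → ans = 30
So total = 26

Answer: 26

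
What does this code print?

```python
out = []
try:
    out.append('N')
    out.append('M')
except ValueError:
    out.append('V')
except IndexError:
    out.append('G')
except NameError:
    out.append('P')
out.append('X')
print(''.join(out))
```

Execution trace: 'N' (try body) → 'M' (try body, no exception) → 'X' (after the try/except). Output: NMX

Answer: NMX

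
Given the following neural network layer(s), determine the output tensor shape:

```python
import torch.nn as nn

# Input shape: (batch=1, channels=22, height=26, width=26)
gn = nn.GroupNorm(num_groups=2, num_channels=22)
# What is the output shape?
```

Input: (1, 22, 26, 26) -> Output: (1, 22, 26, 26)

Answer: (1, 22, 26, 26)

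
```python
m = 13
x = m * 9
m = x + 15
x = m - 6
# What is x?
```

Trace:
`m = 13` → m = 13
`x = m * 9` → x = 117
`m = x + 15` → m = 132
`x = m - 6` → x = 126
So x = 126

Answer: 126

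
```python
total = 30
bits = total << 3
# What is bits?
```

Trace:
`total = 30` → total = 30
`bits = total << 3` → bits = 240
So bits = 240

Answer: 240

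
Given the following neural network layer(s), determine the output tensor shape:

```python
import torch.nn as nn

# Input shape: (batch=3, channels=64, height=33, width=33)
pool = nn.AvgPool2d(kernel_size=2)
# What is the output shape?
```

Input: (3, 64, 33, 33) -> Output: (3, 64, 16, 16)

Answer: (3, 64, 16, 16)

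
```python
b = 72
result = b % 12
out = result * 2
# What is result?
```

Trace:
`b = 72` → b = 72
`result = b % 12` → result = 0
`out = result * 2` → out = 0
So result = 0

Answer: 0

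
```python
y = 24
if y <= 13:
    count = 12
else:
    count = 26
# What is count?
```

Trace:
`y = 24` → y = 24
`if y <= 13: ...` → y <= 13 is False, take else branch → count = 26
So count = 26

Answer: 26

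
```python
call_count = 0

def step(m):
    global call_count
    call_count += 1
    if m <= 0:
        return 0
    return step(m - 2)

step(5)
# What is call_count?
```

Linear recursion stepping by 2: 4 calls from m=5 down to ≤0.

Answer: 4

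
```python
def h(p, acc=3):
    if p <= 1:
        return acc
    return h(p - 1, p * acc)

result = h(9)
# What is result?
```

Accumulator trace (n, acc): (9, 3) -> (8, 27) -> (7, 216) -> (6, 1512) -> (5, 9072) -> (4, 45360) -> (3, 181440) -> (2, 544320) -> (1, 1088640) -> return 1088640

Answer: 1088640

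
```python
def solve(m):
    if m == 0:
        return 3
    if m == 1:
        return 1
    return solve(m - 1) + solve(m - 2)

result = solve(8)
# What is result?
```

Build up from base cases: solve(0)=3, solve(1)=1, solve(2)=4, solve(3)=5, solve(4)=9, solve(5)=14, solve(6)=23, ..., solve(8)=60

Answer: 60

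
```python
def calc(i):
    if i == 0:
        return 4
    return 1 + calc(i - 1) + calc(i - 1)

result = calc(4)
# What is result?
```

calc(i) = 1 + 2·calc(i-1), calc(0)=4. Closed form: (4+1)·2^4 - 1 = 79.

Answer: 79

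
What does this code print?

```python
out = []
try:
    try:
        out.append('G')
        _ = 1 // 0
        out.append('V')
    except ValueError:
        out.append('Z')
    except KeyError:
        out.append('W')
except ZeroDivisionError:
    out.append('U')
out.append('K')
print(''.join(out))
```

Execution trace: 'G' (try body) → 'U' (outer except ZeroDivisionError) → 'K' (after the try/except). Output: GUK

Answer: GUK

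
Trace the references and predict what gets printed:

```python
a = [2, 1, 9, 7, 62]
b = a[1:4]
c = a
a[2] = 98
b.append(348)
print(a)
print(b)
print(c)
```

Key concept: slice vs alias.
Step by step:
`a = [2, 1, 9, 7, 62]` → a = [2, 1, 9, 7, 62]
`b = a[1:4]` → b = [1, 9, 7]
`c = a` → c = [2, 1, 9, 7, 62] (same object as a)
`a[2] = 98` → a = [2, 1, 98, 7, 62] (same object as c); c = [2, 1, 98, 7, 62] (same object as a)
`b.append(348)` → b = [1, 9, 7, 348]
`print(a)` → prints [2, 1, 98, 7, 62]
`print(b)` → prints [1, 9, 7, 348]
`print(c)` → prints [2, 1, 98, 7, 62]

Answer:
[2, 1, 98, 7, 62]
[1, 9, 7, 348]
[2, 1, 98, 7, 62]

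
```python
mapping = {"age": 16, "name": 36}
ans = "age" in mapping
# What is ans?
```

Trace:
`mapping = {"age": 16, "name": 36}` → mapping = {'age': 16, 'name': 36}
`ans = "age" in mapping` → ans = True
So ans = True

Answer: True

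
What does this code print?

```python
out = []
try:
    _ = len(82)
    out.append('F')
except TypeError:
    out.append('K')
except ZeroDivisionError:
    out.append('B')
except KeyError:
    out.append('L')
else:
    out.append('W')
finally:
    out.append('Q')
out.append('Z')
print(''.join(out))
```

Execution trace: 'K' (except TypeError) → 'Q' (finally) → 'Z' (after the try/except). Output: KQZ

Answer: KQZ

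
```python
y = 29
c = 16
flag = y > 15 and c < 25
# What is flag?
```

Trace:
`y = 29` → y = 29
`c = 16` → c = 16
`flag = y > 15 and c < 25` → flag = True
So flag = True

Answer: True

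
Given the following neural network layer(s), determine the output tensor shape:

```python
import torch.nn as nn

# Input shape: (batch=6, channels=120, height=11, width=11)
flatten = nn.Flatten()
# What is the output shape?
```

Input: (6, 120, 11, 11) -> Output: (6, 14520)

Answer: (6, 14520)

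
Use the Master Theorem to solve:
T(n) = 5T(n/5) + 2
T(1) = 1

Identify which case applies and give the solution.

a=5, b=5, f(n)=2. log_5(5) = 1. Since c=0 < 1, Case 1 applies: T(n) = Θ(n^log_b(a)) = O(n).

Answer: O(n) - Case 1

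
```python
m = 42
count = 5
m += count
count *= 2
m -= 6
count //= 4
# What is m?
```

Trace:
`m = 42` → m = 42
`count = 5` → count = 5
`m += count` → m = 47
`count *= 2` → count = 10
`m -= 6` → m = 41
`count //= 4` → count = 2
So m = 41

Answer: 41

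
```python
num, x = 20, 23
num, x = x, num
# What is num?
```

Trace:
`num, x = 20, 23` → num = 20; x = 23
`num, x = x, num` → num = 23; x = 20
So num = 23

Answer: 23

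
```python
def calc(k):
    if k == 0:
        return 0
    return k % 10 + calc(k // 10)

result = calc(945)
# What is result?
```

Sum of digits of 945: 5 + 4 + 9 = 18

Answer: 18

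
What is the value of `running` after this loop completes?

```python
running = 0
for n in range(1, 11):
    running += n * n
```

Sum of squares 1² to 10² = 385
`running` takes the values: 0 → 1 → 5 → 14 → 30 → 55 → 91 → 140 → 204 → 285 → 385

Answer: 385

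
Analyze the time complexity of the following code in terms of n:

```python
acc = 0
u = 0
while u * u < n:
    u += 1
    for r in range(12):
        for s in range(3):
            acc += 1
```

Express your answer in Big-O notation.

Each loop level contributes: √n × 1 × 1. Multiplying the contributions gives O(√n).

Answer: O(√n)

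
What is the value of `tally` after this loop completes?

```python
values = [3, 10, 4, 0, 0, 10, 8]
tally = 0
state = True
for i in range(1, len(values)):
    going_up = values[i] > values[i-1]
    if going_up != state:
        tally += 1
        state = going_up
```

Count direction changes in [3, 10, 4, 0, 0, 10, 8]
`tally` takes the values: 0 → 1 → 2 → 3

Answer: 3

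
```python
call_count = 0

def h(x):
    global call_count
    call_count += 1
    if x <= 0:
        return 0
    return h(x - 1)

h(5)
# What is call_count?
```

Linear recursion stepping by 1: 6 calls from x=5 down to ≤0.

Answer: 6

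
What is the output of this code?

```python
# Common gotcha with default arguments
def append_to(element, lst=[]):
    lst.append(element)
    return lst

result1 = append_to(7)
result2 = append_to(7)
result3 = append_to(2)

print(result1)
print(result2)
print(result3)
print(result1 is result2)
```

Key concept: mutable default argument gotcha.
Step by step:
`result1 = append_to(7)` → result1 = [7]
`result2 = append_to(7)` → result1 = [7, 7] (same object as result2); result2 = [7, 7] (same object as result1)
`result3 = append_to(2)` → result1 = [7, 7, 2] (same object as result2, result3); result2 = [7, 7, 2] (same object as result1, result3); result3 = [7, 7, 2] (same object as result1, result2)
`print(result1)` → prints [7, 7, 2]
`print(result2)` → prints [7, 7, 2]
`print(result3)` → prints [7, 7, 2]
`print(result1 is result2)` → prints True

Answer:
[7, 7, 2]
[7, 7, 2]
[7, 7, 2]
True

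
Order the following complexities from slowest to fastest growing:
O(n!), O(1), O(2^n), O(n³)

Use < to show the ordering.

Ordered by growth rate: O(1) < O(n³) < O(2^n) < O(n!)

Answer: O(1) < O(n³) < O(2^n) < O(n!)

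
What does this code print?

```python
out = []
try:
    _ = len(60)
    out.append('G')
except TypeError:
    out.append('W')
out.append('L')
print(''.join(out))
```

Execution trace: 'W' (except TypeError) → 'L' (after the try/except). Output: WL

Answer: WL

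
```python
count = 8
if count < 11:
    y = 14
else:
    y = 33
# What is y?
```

Trace:
`count = 8` → count = 8
`if count < 11: ...` → count < 11 is True → y = 14
So y = 14

Answer: 14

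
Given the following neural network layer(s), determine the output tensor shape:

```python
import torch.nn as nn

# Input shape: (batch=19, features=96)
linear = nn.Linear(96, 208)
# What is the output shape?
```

Input: (19, 96) -> Output: (19, 208)

Answer: (19, 208)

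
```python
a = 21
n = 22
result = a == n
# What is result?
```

Trace:
`a = 21` → a = 21
`n = 22` → n = 22
`result = a == n` → result = False
So result = False

Answer: False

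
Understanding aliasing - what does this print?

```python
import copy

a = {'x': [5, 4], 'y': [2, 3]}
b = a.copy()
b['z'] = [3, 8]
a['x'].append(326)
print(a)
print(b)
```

Key concept: shallow copy of dict with mutable values.
Step by step:
`a = {'x': [5, 4], 'y': [2, 3]}` → a = {'x': [5, 4], 'y': [2, 3]}
`b = a.copy()` → b = {'x': [5, 4], 'y': [2, 3]}
`b['z'] = [3, 8]` → b = {'x': [5, 4], 'y': [2, 3], 'z': [3, 8]}
`a['x'].append(326)` → a = {'x': [5, 4, 326], 'y': [2, 3]}; b = {'x': [5, 4, 326], 'y': [2, 3], 'z': [3, 8]}
`print(a)` → prints {'x': [5, 4, 326], 'y': [2, 3]}
`print(b)` → prints {'x': [5, 4, 326], 'y': [2, 3], 'z': [3, 8]}

Answer:
{'x': [5, 4, 326], 'y': [2, 3]}
{'x': [5, 4, 326], 'y': [2, 3], 'z': [3, 8]}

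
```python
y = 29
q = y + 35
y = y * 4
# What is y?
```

Trace:
`y = 29` → y = 29
`q = y + 35` → q = 64
`y = y * 4` → y = 116
So y = 116

Answer: 116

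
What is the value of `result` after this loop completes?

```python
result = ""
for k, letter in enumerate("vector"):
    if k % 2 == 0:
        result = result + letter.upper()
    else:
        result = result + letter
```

Uppercase even positions in 'vector'
`result` takes the values: "" → "V" → "Ve" → "VeC" → "VeCt" → "VeCtO" → "VeCtOr"

Answer: "VeCtOr"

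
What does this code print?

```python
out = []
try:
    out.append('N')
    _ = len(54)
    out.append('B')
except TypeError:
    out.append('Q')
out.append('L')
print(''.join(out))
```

Execution trace: 'N' (try body) → 'Q' (except TypeError) → 'L' (after the try/except). Output: NQL

Answer: NQL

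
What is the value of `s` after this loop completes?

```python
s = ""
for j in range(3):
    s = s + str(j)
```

Concatenate digits 0 to 2
`s` takes the values: "" → "0" → "01" → "012"

Answer: "012"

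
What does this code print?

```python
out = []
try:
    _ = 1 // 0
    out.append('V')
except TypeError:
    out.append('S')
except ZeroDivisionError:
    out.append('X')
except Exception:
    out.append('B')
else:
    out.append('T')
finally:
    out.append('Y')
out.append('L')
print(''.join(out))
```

Execution trace: 'X' (except ZeroDivisionError) → 'Y' (finally) → 'L' (after the try/except). Output: XYL

Answer: XYL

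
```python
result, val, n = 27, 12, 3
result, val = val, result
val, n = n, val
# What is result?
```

Trace:
`result, val, n = 27, 12, 3` → result = 27; val = 12; n = 3
`result, val = val, result` → result = 12; val = 27
`val, n = n, val` → val = 3; n = 27
So result = 12

Answer: 12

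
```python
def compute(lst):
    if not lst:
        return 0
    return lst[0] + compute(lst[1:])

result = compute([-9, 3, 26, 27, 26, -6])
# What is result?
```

(-9) + 3 + 26 + 27 + 26 + (-6) + 0 = 67

Answer: 67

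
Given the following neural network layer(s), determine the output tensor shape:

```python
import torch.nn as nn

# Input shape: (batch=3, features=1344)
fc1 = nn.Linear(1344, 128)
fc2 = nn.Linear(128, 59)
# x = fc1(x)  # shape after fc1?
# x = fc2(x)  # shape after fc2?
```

Input: (3, 1344) -> after fc1: (3, 128) -> Output: (3, 59)

Answer: (3, 59)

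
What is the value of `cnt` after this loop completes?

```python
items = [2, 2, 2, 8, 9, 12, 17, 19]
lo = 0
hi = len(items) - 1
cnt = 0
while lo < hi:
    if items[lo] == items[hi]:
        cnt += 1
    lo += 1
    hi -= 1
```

Count matching pairs from ends
`cnt` takes the values: 0

Answer: 0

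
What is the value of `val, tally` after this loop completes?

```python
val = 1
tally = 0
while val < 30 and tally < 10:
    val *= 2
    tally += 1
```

Double until >= 30 or 10 iterations
`val, tally` takes the values: (1, 0) → (2, 0) → (2, 1) → (4, 1) → (4, 2) → (8, 2) → (8, 3) → (16, 3) → (16, 4) → (32, 4) → (32, 5)

Answer: 32, 5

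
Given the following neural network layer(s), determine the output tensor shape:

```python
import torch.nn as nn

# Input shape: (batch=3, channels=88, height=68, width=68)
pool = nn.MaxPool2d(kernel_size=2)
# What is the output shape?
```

Input: (3, 88, 68, 68) -> Output: (3, 88, 34, 34)

Answer: (3, 88, 34, 34)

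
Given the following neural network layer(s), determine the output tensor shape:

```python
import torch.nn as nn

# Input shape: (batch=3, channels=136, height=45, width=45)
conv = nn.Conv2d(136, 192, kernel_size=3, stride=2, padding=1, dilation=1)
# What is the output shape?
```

Input: (3, 136, 45, 45) -> Output: (3, 192, 23, 23)

Answer: (3, 192, 23, 23)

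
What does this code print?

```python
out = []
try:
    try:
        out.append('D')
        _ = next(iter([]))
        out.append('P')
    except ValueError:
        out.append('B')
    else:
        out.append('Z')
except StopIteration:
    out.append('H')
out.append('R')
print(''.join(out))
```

Execution trace: 'D' (try body) → 'H' (outer except StopIteration) → 'R' (after the try/except). Output: DHR

Answer: DHR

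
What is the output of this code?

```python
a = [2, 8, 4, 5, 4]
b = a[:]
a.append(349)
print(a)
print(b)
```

Key concept: slice [:] creates copy.
Step by step:
`a = [2, 8, 4, 5, 4]` → a = [2, 8, 4, 5, 4]
`b = a[:]` → b = [2, 8, 4, 5, 4]
`a.append(349)` → a = [2, 8, 4, 5, 4, 349]
`print(a)` → prints [2, 8, 4, 5, 4, 349]
`print(b)` → prints [2, 8, 4, 5, 4]

Answer:
[2, 8, 4, 5, 4, 349]
[2, 8, 4, 5, 4]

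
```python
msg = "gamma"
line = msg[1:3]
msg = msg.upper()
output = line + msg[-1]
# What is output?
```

Trace:
`msg = "gamma"` → msg = 'gamma'
`line = msg[1:3]` → line = 'am'
`msg = msg.upper()` → msg = 'GAMMA'
`output = line + msg[-1]` → output = 'amA'
So output = 'amA'

Answer: 'amA'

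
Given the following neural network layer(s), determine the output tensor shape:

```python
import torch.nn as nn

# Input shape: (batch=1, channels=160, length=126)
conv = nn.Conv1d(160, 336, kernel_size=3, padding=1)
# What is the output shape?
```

Input: (1, 160, 126) -> Output: (1, 336, 126)

Answer: (1, 336, 126)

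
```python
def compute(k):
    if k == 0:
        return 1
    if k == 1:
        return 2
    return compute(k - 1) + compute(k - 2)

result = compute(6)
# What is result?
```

Build up from base cases: compute(0)=1, compute(1)=2, compute(2)=3, compute(3)=5, compute(4)=8, compute(5)=13, compute(6)=21

Answer: 21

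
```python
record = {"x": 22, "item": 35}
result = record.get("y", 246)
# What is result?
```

Trace:
`record = {"x": 22, "item": 35}` → record = {'x': 22, 'item': 35}
`result = record.get("y", 246)` → result = 246
So result = 246

Answer: 246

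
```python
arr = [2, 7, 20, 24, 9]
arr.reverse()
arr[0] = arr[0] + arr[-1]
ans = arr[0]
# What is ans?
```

Trace:
`arr = [2, 7, 20, 24, 9]` → arr = [2, 7, 20, 24, 9]
`arr.reverse()` → arr = [9, 24, 20, 7, 2]
`arr[0] = arr[0] + arr[-1]` → arr = [11, 24, 20, 7, 2]
`ans = arr[0]` → ans = 11
So ans = 11

Answer: 11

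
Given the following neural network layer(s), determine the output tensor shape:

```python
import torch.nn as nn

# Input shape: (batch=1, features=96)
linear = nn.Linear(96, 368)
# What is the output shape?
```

Input: (1, 96) -> Output: (1, 368)

Answer: (1, 368)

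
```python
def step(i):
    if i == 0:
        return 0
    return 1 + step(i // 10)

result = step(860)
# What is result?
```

Count of digits of 860: 3

Answer: 3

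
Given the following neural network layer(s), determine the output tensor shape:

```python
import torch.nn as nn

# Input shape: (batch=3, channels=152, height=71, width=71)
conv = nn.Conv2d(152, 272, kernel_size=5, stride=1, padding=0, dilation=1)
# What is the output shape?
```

Input: (3, 152, 71, 71) -> Output: (3, 272, 67, 67)

Answer: (3, 272, 67, 67)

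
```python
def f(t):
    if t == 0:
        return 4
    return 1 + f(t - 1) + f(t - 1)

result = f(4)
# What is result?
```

f(t) = 1 + 2·f(t-1), f(0)=4. Closed form: (4+1)·2^4 - 1 = 79.

Answer: 79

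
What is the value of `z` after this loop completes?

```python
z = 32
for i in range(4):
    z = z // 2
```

Halve 4 times: 32 // 2^4 = 2
`z` takes the values: 32 → 16 → 8 → 4 → 2

Answer: 2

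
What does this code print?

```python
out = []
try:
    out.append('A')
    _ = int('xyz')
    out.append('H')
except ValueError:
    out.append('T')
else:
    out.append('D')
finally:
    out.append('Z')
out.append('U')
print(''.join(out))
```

Execution trace: 'A' (try body) → 'T' (except ValueError) → 'Z' (finally) → 'U' (after the try/except). Output: ATZU

Answer: ATZU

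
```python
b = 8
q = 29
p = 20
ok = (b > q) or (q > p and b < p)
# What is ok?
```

Trace:
`b = 8` → b = 8
`q = 29` → q = 29
`p = 20` → p = 20
`ok = (b > q) or (q > p and b < p)` → ok = True
So ok = True

Answer: True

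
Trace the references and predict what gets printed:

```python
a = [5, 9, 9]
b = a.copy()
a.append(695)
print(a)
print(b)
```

Key concept: list.copy() creates independent copy.
Step by step:
`a = [5, 9, 9]` → a = [5, 9, 9]
`b = a.copy()` → b = [5, 9, 9]
`a.append(695)` → a = [5, 9, 9, 695]
`print(a)` → prints [5, 9, 9, 695]
`print(b)` → prints [5, 9, 9]

Answer:
[5, 9, 9, 695]
[5, 9, 9]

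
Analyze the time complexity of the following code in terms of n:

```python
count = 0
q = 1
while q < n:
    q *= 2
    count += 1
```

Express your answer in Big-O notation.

Each loop level contributes: log n. Multiplying the contributions gives O(log n).

Answer: O(log n)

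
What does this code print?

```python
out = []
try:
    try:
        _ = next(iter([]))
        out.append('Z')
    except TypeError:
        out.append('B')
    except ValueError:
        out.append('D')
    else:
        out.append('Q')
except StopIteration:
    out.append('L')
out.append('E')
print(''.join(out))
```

Execution trace: 'L' (outer except StopIteration) → 'E' (after the try/except). Output: LE

Answer: LE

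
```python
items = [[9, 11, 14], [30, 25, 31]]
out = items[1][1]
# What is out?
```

Trace:
`items = [[9, 11, 14], [30, 25, 31]]` → items = [[9, 11, 14], [30, 25, 31]]
`out = items[1][1]` → out = 25
So out = 25

Answer: 25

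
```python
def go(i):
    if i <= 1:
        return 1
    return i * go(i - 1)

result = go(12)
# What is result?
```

go(12) = 12 * 11 * 10 * 9 * 8 * 7 * 6 * 5 * 4 * 3 * 2 * 1 = 479001600

Answer: 479001600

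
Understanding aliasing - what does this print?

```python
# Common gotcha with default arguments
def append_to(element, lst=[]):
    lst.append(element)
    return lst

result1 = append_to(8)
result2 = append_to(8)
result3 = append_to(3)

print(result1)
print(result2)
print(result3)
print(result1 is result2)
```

Key concept: mutable default argument gotcha.
Step by step:
`result1 = append_to(8)` → result1 = [8]
`result2 = append_to(8)` → result1 = [8, 8] (same object as result2); result2 = [8, 8] (same object as result1)
`result3 = append_to(3)` → result1 = [8, 8, 3] (same object as result2, result3); result2 = [8, 8, 3] (same object as result1, result3); result3 = [8, 8, 3] (same object as result1, result2)
`print(result1)` → prints [8, 8, 3]
`print(result2)` → prints [8, 8, 3]
`print(result3)` → prints [8, 8, 3]
`print(result1 is result2)` → prints True

Answer:
[8, 8, 3]
[8, 8, 3]
[8, 8, 3]
True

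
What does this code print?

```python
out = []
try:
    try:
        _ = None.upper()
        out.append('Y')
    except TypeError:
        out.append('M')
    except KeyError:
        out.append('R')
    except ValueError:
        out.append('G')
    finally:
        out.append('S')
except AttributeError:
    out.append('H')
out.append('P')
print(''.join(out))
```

Execution trace: 'S' (finally) → 'H' (outer except AttributeError) → 'P' (after the try/except). Output: SHP

Answer: SHP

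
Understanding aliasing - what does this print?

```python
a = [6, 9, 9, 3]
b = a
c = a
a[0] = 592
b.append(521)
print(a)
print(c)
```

Key concept: multiple aliases.
Step by step:
`a = [6, 9, 9, 3]` → a = [6, 9, 9, 3]
`b = a` → b = [6, 9, 9, 3] (same object as a)
`c = a` → c = [6, 9, 9, 3] (same object as a, b)
`a[0] = 592` → a = [592, 9, 9, 3] (same object as b, c); b = [592, 9, 9, 3] (same object as a, c); c = [592, 9, 9, 3] (same object as a, b)
`b.append(521)` → a = [592, 9, 9, 3, 521] (same object as b, c); b = [592, 9, 9, 3, 521] (same object as a, c); c = [592, 9, 9, 3, 521] (same object as a, b)
`print(a)` → prints [592, 9, 9, 3, 521]
`print(c)` → prints [592, 9, 9, 3, 521]

Answer:
[592, 9, 9, 3, 521]
[592, 9, 9, 3, 521]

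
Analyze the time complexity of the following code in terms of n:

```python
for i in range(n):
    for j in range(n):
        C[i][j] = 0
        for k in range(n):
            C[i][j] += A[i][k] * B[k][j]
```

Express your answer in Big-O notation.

This is Naive matrix multiplication. Time complexity: O(n³).

Answer: O(n³)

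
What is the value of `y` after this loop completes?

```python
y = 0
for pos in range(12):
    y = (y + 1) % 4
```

Increment mod 4, 12 times = 0
`y` takes the values: 0 → 1 → 2 → 3 → 0 → 1 → 2 → 3 → 0 → 1 → 2 → 3 → 0

Answer: 0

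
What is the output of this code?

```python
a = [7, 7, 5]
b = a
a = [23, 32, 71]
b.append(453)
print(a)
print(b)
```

Key concept: rebinding vs mutation: a is rebound to a new list, b still points at the original.
Step by step:
`a = [7, 7, 5]` → a = [7, 7, 5]
`b = a` → b = [7, 7, 5] (same object as a)
`a = [23, 32, 71]` → a = [23, 32, 71]
`b.append(453)` → b = [7, 7, 5, 453]
`print(a)` → prints [23, 32, 71]
`print(b)` → prints [7, 7, 5, 453]

Answer:
[23, 32, 71]
[7, 7, 5, 453]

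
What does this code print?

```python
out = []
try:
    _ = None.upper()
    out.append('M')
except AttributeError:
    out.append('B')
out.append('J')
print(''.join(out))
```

Execution trace: 'B' (except AttributeError) → 'J' (after the try/except). Output: BJ

Answer: BJ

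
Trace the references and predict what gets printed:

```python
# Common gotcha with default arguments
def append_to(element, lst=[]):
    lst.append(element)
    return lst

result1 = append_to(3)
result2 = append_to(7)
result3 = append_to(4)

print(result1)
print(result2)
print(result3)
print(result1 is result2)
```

Key concept: mutable default argument gotcha.
Step by step:
`result1 = append_to(3)` → result1 = [3]
`result2 = append_to(7)` → result1 = [3, 7] (same object as result2); result2 = [3, 7] (same object as result1)
`result3 = append_to(4)` → result1 = [3, 7, 4] (same object as result2, result3); result2 = [3, 7, 4] (same object as result1, result3); result3 = [3, 7, 4] (same object as result1, result2)
`print(result1)` → prints [3, 7, 4]
`print(result2)` → prints [3, 7, 4]
`print(result3)` → prints [3, 7, 4]
`print(result1 is result2)` → prints True

Answer:
[3, 7, 4]
[3, 7, 4]
[3, 7, 4]
True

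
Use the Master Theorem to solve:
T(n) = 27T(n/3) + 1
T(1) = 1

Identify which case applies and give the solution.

a=27, b=3, f(n)=1. log_3(27) = 3. Since c=0 < 3, Case 1 applies: T(n) = Θ(n^log_b(a)) = O(n^3).

Answer: O(n^3) - Case 1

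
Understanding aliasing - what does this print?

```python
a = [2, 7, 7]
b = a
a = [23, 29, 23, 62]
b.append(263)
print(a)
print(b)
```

Key concept: rebinding vs mutation: a is rebound to a new list, b still points at the original.
Step by step:
`a = [2, 7, 7]` → a = [2, 7, 7]
`b = a` → b = [2, 7, 7] (same object as a)
`a = [23, 29, 23, 62]` → a = [23, 29, 23, 62]
`b.append(263)` → b = [2, 7, 7, 263]
`print(a)` → prints [23, 29, 23, 62]
`print(b)` → prints [2, 7, 7, 263]

Answer:
[23, 29, 23, 62]
[2, 7, 7, 263]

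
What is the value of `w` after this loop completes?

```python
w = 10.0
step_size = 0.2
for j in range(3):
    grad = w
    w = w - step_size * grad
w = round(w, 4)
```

Gradient descent: w = 10.0 * (1 - 0.2)^3
`w` takes the values: 10.0 → 8.0 → 6.4 → 5.12

Answer: 5.12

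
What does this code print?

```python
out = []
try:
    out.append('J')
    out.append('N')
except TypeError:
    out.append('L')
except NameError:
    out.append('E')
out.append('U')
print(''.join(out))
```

Execution trace: 'J' (try body) → 'N' (try body, no exception) → 'U' (after the try/except). Output: JNU

Answer: JNU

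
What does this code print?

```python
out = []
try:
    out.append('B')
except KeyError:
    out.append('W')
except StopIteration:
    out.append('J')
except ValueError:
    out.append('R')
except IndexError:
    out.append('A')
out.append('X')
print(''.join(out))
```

Execution trace: 'B' (try body, no exception) → 'X' (after the try/except). Output: BX

Answer: BX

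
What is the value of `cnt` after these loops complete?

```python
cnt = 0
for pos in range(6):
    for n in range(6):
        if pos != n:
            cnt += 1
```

6² - 6 (exclude diagonal)
`cnt` takes the values: 0 → 1 → 2 → 3 → 4 → 5 → 6 → 7 → 8 → 9 → 10 → 11 → 12 → 13 → 14 → 15 → 16 → 17 → 18 → 19 → 20 → 21 → 22 → 23 → 24 → 25 → 26 → 27 → 28 → 29 → 30

Answer: 30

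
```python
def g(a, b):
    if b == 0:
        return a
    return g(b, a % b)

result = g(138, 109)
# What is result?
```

g(138, 109) -> g(109, 29) -> g(29, 22) -> g(22, 7) -> g(7, 1) -> g(1, 0) -> 1

Answer: 1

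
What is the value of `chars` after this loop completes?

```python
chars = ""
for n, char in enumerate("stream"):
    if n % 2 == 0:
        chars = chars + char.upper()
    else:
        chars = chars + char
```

Uppercase even positions in 'stream'
`chars` takes the values: "" → "S" → "St" → "StR" → "StRe" → "StReA" → "StReAm"

Answer: "StReAm"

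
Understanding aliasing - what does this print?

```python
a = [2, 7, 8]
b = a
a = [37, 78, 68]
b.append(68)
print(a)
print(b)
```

Key concept: rebinding vs mutation: a is rebound to a new list, b still points at the original.
Step by step:
`a = [2, 7, 8]` → a = [2, 7, 8]
`b = a` → b = [2, 7, 8] (same object as a)
`a = [37, 78, 68]` → a = [37, 78, 68]
`b.append(68)` → b = [2, 7, 8, 68]
`print(a)` → prints [37, 78, 68]
`print(b)` → prints [2, 7, 8, 68]

Answer:
[37, 78, 68]
[2, 7, 8, 68]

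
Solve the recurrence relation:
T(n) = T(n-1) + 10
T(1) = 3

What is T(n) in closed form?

Unrolling: T(n) = T(1) + 10·(n-1) = 3 + 10(n-1) = 10n - 7.

Answer: T(n) = 10n - 7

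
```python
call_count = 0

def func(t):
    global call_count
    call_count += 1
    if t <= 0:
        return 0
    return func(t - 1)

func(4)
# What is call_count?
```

Linear recursion stepping by 1: 5 calls from t=4 down to ≤0.

Answer: 5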